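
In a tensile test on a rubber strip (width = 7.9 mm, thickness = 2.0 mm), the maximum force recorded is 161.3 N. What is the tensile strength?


Area = width * thickness = 7.9 * 2.0 = 15.8 mm^2
TS = force / area = 161.3 / 15.8 = 10.21 MPa

10.21 MPa


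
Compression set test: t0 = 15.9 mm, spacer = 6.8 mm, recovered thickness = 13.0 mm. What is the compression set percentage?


CS = (t0 - recovered) / (t0 - ts) * 100
= (15.9 - 13.0) / (15.9 - 6.8) * 100
= 2.9 / 9.1 * 100
= 31.9%

31.9%


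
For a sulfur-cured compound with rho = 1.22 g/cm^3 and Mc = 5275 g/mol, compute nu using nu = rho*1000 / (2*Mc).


nu = rho * 1000 / (2 * Mc)
nu = 1.22 * 1000 / (2 * 5275)
nu = 1220.0 / 10550
nu = 0.1156 mol/L

0.1156 mol/L


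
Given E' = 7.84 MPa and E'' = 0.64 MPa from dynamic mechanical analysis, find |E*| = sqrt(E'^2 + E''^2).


|E*| = sqrt(E'^2 + E''^2)
= sqrt(7.84^2 + 0.64^2)
= sqrt(61.4656 + 0.4096)
= 7.866 MPa

7.866 MPa


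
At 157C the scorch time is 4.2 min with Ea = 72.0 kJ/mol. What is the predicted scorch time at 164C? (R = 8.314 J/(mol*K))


Convert temperatures: T1 = 157 + 273.15 = 430.15 K, T2 = 164 + 273.15 = 437.15 K
ts2_new = 4.2 * exp(72000 / 8.314 * (1/437.15 - 1/430.15))
1/T2 - 1/T1 = -3.7226e-05
ts2_new = 3.04 min

3.04 min


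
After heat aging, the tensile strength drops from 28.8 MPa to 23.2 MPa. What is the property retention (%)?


Retention = aged / original * 100
= 23.2 / 28.8 * 100
= 80.6%

80.6%


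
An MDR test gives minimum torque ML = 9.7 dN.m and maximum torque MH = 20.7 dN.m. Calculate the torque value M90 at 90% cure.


M90 = ML + 0.9 * (MH - ML)
M90 = 9.7 + 0.9 * (20.7 - 9.7)
M90 = 9.7 + 0.9 * 11.0
M90 = 19.6 dN.m

19.6 dN.m


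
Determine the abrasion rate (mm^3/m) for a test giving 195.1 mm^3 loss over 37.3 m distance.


Rate = volume_loss / distance
= 195.1 / 37.3
= 5.231 mm^3/m

5.231 mm^3/m


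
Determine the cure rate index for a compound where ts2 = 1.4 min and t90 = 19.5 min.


CRI = 100 / (t90 - ts2)
= 100 / (19.5 - 1.4)
= 100 / 18.1
= 5.52 min^-1

5.52 min^-1


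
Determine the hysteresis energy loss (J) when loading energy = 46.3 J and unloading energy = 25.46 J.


Hysteresis loss = loading - unloading
= 46.3 - 25.46
= 20.84 J

20.84 J


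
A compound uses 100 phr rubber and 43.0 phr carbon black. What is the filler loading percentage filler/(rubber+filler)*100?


Filler % = filler / (rubber + filler) * 100
= 43.0 / (100 + 43.0) * 100
= 43.0 / 143.0 * 100
= 30.07%

30.07%


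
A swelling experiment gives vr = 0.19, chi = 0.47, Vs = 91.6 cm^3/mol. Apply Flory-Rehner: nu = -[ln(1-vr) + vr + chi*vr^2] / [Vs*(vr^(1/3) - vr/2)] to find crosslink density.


ln(1 - vr) = ln(1 - 0.19) = -0.2107
Numerator = -((-0.2107) + 0.19 + 0.47 * 0.19^2) = 0.0038
Denominator = 91.6 * (0.19^(1/3) - 0.19/2) = 43.9579
nu = 0.0038 / 43.9579 = 8.5401e-05 mol/cm^3

8.5401e-05 mol/cm^3


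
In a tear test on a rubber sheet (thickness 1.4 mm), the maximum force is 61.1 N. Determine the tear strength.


Tear strength = force / thickness
= 61.1 / 1.4
= 43.64 N/mm

43.64 N/mm


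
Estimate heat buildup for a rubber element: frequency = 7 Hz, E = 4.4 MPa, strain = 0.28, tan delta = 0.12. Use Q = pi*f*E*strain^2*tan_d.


Q = pi * f * E * strain^2 * tan_d
= pi * 7 * 4.4 * 0.28^2 * 0.12
= pi * 7 * 4.4 * 0.0784 * 0.12
= 0.9103

Q = 0.9103


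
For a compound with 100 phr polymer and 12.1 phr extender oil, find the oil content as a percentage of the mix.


Oil % = oil / (100 + oil) * 100
= 12.1 / (100 + 12.1) * 100
= 12.1 / 112.1 * 100
= 10.79%

10.79%


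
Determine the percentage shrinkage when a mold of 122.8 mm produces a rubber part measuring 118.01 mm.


Shrinkage = (mold - part) / mold * 100
= (122.8 - 118.01) / 122.8 * 100
= 4.79 / 122.8 * 100
= 3.9%

3.9%


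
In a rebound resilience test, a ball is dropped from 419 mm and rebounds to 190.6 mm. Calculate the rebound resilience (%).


Resilience = h_rebound / h_drop * 100
= 190.6 / 419 * 100
= 45.5%

45.5%


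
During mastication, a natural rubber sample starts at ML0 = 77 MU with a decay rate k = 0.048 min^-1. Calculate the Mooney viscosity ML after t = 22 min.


ML = ML0 * exp(-k * t)
ML = 77 * exp(-0.048 * 22)
ML = 77 * 0.3478
ML = 26.78 MU

26.78 MU


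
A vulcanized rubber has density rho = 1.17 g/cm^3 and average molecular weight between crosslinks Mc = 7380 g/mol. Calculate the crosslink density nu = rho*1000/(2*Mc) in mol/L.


nu = rho * 1000 / (2 * Mc)
nu = 1.17 * 1000 / (2 * 7380)
nu = 1170.0 / 14760
nu = 0.0793 mol/L

0.0793 mol/L


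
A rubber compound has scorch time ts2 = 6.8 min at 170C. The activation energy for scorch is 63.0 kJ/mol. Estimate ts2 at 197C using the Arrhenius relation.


Convert temperatures: T1 = 170 + 273.15 = 443.15 K, T2 = 197 + 273.15 = 470.15 K
ts2_new = 6.8 * exp(63000 / 8.314 * (1/470.15 - 1/443.15))
1/T2 - 1/T1 = -1.2959e-04
ts2_new = 2.55 min

2.55 min


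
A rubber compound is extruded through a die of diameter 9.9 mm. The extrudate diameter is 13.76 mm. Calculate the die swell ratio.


Die swell ratio = D_extrudate / D_die
= 13.76 / 9.9
= 1.39

Die swell = 1.39


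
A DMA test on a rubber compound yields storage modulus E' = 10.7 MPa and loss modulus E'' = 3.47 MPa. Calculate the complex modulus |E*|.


|E*| = sqrt(E'^2 + E''^2)
= sqrt(10.7^2 + 3.47^2)
= sqrt(114.4900 + 12.0409)
= 11.249 MPa

11.249 MPa


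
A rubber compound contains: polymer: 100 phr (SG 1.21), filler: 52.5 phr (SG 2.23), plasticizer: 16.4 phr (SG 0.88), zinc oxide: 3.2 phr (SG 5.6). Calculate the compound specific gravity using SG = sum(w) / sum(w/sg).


Sum of weights = 172.1
Volume contributions:
  polymer: 100/1.21 = 82.6446
  filler: 52.5/2.23 = 23.5426
  plasticizer: 16.4/0.88 = 18.6364
  zinc oxide: 3.2/5.6 = 0.5714
Sum of volumes = 125.3950
SG = 172.1 / 125.3950 = 1.372

SG = 1.372


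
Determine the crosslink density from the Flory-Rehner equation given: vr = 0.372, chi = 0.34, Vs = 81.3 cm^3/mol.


ln(1 - vr) = ln(1 - 0.372) = -0.4652
Numerator = -((-0.4652) + 0.372 + 0.34 * 0.372^2) = 0.0462
Denominator = 81.3 * (0.372^(1/3) - 0.372/2) = 43.3489
nu = 0.0462 / 43.3489 = 0.0011 mol/cm^3

0.0011 mol/cm^3


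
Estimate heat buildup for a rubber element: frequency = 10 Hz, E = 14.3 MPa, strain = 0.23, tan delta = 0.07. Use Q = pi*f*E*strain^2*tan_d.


Q = pi * f * E * strain^2 * tan_d
= pi * 10 * 14.3 * 0.23^2 * 0.07
= pi * 10 * 14.3 * 0.0529 * 0.07
= 1.6636

Q = 1.6636


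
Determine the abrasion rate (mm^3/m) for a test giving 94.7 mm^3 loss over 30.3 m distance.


Rate = volume_loss / distance
= 94.7 / 30.3
= 3.125 mm^3/m

3.125 mm^3/m


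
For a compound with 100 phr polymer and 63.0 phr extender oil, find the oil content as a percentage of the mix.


Oil % = oil / (100 + oil) * 100
= 63.0 / (100 + 63.0) * 100
= 63.0 / 163.0 * 100
= 38.65%

38.65%


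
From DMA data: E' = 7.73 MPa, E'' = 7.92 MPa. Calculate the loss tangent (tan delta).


tan delta = E'' / E'
= 7.92 / 7.73
= 1.0246

tan delta = 1.0246


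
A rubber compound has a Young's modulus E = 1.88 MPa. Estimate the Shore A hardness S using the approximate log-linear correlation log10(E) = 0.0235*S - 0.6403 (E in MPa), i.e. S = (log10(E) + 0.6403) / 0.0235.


log10(E) = 0.0235*S - 0.6403  =>  S = (log10(E) + 0.6403) / 0.0235
log10(1.88) = 0.274158
S = (0.274158 + 0.6403) / 0.0235 = 0.914458 / 0.0235
S = 38.9

Shore A = 38.9


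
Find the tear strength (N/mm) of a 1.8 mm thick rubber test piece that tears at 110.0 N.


Tear strength = force / thickness
= 110.0 / 1.8
= 61.11 N/mm

61.11 N/mm


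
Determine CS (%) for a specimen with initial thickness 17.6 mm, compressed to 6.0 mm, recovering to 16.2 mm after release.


CS = (t0 - recovered) / (t0 - ts) * 100
= (17.6 - 16.2) / (17.6 - 6.0) * 100
= 1.4 / 11.6 * 100
= 12.1%

12.1%


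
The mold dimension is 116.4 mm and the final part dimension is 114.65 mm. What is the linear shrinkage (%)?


Shrinkage = (mold - part) / mold * 100
= (116.4 - 114.65) / 116.4 * 100
= 1.75 / 116.4 * 100
= 1.5%

1.5%


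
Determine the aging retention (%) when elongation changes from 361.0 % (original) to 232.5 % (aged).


Retention = aged / original * 100
= 232.5 / 361.0 * 100
= 64.4%

64.4%


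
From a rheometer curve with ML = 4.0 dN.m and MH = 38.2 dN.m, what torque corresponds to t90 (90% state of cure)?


M90 = ML + 0.9 * (MH - ML)
M90 = 4.0 + 0.9 * (38.2 - 4.0)
M90 = 4.0 + 0.9 * 34.2
M90 = 34.78 dN.m

34.78 dN.m


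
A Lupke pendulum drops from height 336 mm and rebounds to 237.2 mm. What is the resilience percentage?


Resilience = h_rebound / h_drop * 100
= 237.2 / 336 * 100
= 70.6%

70.6%


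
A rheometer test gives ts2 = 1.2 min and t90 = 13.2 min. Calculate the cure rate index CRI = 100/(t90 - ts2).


CRI = 100 / (t90 - ts2)
= 100 / (13.2 - 1.2)
= 100 / 12.0
= 8.33 min^-1

8.33 min^-1


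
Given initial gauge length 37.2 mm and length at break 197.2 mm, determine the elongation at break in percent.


Elongation = (Lf - L0) / L0 * 100
= (197.2 - 37.2) / 37.2 * 100
= 160.0 / 37.2 * 100
= 430.1%

430.1%


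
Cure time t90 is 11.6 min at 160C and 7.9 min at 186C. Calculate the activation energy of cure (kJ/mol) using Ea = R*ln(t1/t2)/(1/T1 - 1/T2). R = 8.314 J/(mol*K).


T1 = 433.15 K, T2 = 459.15 K
1/T1 - 1/T2 = 1.3073e-04
ln(t1/t2) = ln(11.6/7.9) = 0.3841
Ea = 8.314 * 0.3841 / 1.3073e-04 = 24429.9037 J/mol
Ea = 24.43 kJ/mol

24.43 kJ/mol


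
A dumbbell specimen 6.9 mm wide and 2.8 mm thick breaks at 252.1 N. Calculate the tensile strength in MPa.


Area = width * thickness = 6.9 * 2.8 = 19.32 mm^2
TS = force / area = 252.1 / 19.32 = 13.05 MPa

13.05 MPa


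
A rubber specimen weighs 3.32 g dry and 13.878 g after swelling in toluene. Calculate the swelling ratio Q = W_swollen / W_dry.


Q = W_swollen / W_dry
Q = 13.878 / 3.32
Q = 4.18

Q = 4.18


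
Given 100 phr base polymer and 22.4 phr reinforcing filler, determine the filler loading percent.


Filler % = filler / (rubber + filler) * 100
= 22.4 / (100 + 22.4) * 100
= 22.4 / 122.4 * 100
= 18.3%

18.3%


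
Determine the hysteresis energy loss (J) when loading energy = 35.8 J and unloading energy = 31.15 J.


Hysteresis loss = loading - unloading
= 35.8 - 31.15
= 4.65 J

4.65 J


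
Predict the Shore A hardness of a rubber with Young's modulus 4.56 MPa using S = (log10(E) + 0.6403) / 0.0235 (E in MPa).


log10(E) = 0.0235*S - 0.6403  =>  S = (log10(E) + 0.6403) / 0.0235
log10(4.56) = 0.658965
S = (0.658965 + 0.6403) / 0.0235 = 1.299265 / 0.0235
S = 55.3

Shore A = 55.3


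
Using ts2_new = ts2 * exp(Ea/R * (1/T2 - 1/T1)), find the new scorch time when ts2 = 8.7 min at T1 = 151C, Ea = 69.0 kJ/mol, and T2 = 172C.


Convert temperatures: T1 = 151 + 273.15 = 424.15 K, T2 = 172 + 273.15 = 445.15 K
ts2_new = 8.7 * exp(69000 / 8.314 * (1/445.15 - 1/424.15))
1/T2 - 1/T1 = -1.1122e-04
ts2_new = 3.46 min

3.46 min


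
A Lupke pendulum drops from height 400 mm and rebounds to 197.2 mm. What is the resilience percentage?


Resilience = h_rebound / h_drop * 100
= 197.2 / 400 * 100
= 49.3%

49.3%


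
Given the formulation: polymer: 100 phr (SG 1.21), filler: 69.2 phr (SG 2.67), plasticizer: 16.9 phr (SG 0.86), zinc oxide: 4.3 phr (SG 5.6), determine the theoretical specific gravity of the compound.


Sum of weights = 190.4
Volume contributions:
  polymer: 100/1.21 = 82.6446
  filler: 69.2/2.67 = 25.9176
  plasticizer: 16.9/0.86 = 19.6512
  zinc oxide: 4.3/5.6 = 0.7679
Sum of volumes = 128.9813
SG = 190.4 / 128.9813 = 1.476

SG = 1.476


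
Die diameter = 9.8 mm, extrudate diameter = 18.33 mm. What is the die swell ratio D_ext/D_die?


Die swell ratio = D_extrudate / D_die
= 18.33 / 9.8
= 1.87

Die swell = 1.87


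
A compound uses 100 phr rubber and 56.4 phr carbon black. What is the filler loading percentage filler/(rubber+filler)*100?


Filler % = filler / (rubber + filler) * 100
= 56.4 / (100 + 56.4) * 100
= 56.4 / 156.4 * 100
= 36.06%

36.06%


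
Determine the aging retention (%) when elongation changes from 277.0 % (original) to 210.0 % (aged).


Retention = aged / original * 100
= 210.0 / 277.0 * 100
= 75.8%

75.8%


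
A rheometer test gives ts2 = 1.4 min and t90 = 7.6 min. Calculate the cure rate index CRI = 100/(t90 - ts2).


CRI = 100 / (t90 - ts2)
= 100 / (7.6 - 1.4)
= 100 / 6.2
= 16.13 min^-1

16.13 min^-1


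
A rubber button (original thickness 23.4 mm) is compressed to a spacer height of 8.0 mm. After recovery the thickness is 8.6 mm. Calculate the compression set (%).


CS = (t0 - recovered) / (t0 - ts) * 100
= (23.4 - 8.6) / (23.4 - 8.0) * 100
= 14.8 / 15.4 * 100
= 96.1%

96.1%


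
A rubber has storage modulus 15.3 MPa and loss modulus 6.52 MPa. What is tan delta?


tan delta = E'' / E'
= 6.52 / 15.3
= 0.4261

tan delta = 0.4261


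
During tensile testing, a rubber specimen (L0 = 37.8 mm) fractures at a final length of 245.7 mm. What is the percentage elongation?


Elongation = (Lf - L0) / L0 * 100
= (245.7 - 37.8) / 37.8 * 100
= 207.9 / 37.8 * 100
= 550.0%

550.0%


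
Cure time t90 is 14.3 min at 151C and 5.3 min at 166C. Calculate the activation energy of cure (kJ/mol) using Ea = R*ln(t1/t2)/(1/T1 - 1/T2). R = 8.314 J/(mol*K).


T1 = 424.15 K, T2 = 439.15 K
1/T1 - 1/T2 = 8.0530e-05
ln(t1/t2) = ln(14.3/5.3) = 0.9926
Ea = 8.314 * 0.9926 / 8.0530e-05 = 102471.8795 J/mol
Ea = 102.47 kJ/mol

102.47 kJ/mol


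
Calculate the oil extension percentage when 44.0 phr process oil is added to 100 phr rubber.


Oil % = oil / (100 + oil) * 100
= 44.0 / (100 + 44.0) * 100
= 44.0 / 144.0 * 100
= 30.56%

30.56%


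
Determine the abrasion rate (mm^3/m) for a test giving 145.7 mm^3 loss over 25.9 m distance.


Rate = volume_loss / distance
= 145.7 / 25.9
= 5.625 mm^3/m

5.625 mm^3/m


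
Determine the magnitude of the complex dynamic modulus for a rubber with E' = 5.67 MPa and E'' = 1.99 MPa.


|E*| = sqrt(E'^2 + E''^2)
= sqrt(5.67^2 + 1.99^2)
= sqrt(32.1489 + 3.9601)
= 6.009 MPa

6.009 MPa


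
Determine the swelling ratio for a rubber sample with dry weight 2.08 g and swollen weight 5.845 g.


Q = W_swollen / W_dry
Q = 5.845 / 2.08
Q = 2.81

Q = 2.81


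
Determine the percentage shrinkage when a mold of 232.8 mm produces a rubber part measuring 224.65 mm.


Shrinkage = (mold - part) / mold * 100
= (232.8 - 224.65) / 232.8 * 100
= 8.15 / 232.8 * 100
= 3.5%

3.5%


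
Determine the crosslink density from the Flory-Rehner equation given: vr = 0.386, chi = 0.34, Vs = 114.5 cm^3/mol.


ln(1 - vr) = ln(1 - 0.386) = -0.4878
Numerator = -((-0.4878) + 0.386 + 0.34 * 0.386^2) = 0.0511
Denominator = 114.5 * (0.386^(1/3) - 0.386/2) = 61.2699
nu = 0.0511 / 61.2699 = 8.3404e-04 mol/cm^3

8.3404e-04 mol/cm^3


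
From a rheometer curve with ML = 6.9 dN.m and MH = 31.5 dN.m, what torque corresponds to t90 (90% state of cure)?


M90 = ML + 0.9 * (MH - ML)
M90 = 6.9 + 0.9 * (31.5 - 6.9)
M90 = 6.9 + 0.9 * 24.6
M90 = 29.04 dN.m

29.04 dN.m


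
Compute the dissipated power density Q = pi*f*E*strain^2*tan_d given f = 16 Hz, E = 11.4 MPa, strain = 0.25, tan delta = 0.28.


Q = pi * f * E * strain^2 * tan_d
= pi * 16 * 11.4 * 0.25^2 * 0.28
= pi * 16 * 11.4 * 0.0625 * 0.28
= 10.0280

Q = 10.0280


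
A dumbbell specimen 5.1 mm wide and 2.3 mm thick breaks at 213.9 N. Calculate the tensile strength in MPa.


Area = width * thickness = 5.1 * 2.3 = 11.73 mm^2
TS = force / area = 213.9 / 11.73 = 18.24 MPa

18.24 MPa


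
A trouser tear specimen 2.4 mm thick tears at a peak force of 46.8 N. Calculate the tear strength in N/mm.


Tear strength = force / thickness
= 46.8 / 2.4
= 19.5 N/mm

19.5 N/mm


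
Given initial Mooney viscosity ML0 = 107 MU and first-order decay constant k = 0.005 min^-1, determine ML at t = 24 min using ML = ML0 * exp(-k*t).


ML = ML0 * exp(-k * t)
ML = 107 * exp(-0.005 * 24)
ML = 107 * 0.8869
ML = 94.9 MU

94.9 MU


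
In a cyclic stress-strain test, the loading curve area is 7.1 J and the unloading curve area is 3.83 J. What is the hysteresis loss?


Hysteresis loss = loading - unloading
= 7.1 - 3.83
= 3.27 J

3.27 J


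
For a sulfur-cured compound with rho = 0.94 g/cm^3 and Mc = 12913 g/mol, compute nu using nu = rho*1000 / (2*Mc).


nu = rho * 1000 / (2 * Mc)
nu = 0.94 * 1000 / (2 * 12913)
nu = 940.0 / 25826
nu = 0.0364 mol/L

0.0364 mol/L


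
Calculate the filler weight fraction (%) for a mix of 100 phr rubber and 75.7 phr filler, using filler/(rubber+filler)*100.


Filler % = filler / (rubber + filler) * 100
= 75.7 / (100 + 75.7) * 100
= 75.7 / 175.7 * 100
= 43.08%

43.08%


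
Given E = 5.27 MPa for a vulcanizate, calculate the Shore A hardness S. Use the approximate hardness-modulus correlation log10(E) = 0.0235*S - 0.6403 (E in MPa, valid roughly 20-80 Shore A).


log10(E) = 0.0235*S - 0.6403  =>  S = (log10(E) + 0.6403) / 0.0235
log10(5.27) = 0.721811
S = (0.721811 + 0.6403) / 0.0235 = 1.362111 / 0.0235
S = 58.0

Shore A = 58.0


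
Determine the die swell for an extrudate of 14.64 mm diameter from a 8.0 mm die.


Die swell ratio = D_extrudate / D_die
= 14.64 / 8.0
= 1.83

Die swell = 1.83


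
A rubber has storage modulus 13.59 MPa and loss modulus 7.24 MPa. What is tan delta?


tan delta = E'' / E'
= 7.24 / 13.59
= 0.5327

tan delta = 0.5327


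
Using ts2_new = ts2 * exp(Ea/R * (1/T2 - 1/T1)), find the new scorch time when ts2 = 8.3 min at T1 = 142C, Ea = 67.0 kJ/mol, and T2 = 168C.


Convert temperatures: T1 = 142 + 273.15 = 415.15 K, T2 = 168 + 273.15 = 441.15 K
ts2_new = 8.3 * exp(67000 / 8.314 * (1/441.15 - 1/415.15))
1/T2 - 1/T1 = -1.4197e-04
ts2_new = 2.64 min

2.64 min


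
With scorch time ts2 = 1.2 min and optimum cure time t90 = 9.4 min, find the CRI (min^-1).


CRI = 100 / (t90 - ts2)
= 100 / (9.4 - 1.2)
= 100 / 8.2
= 12.2 min^-1

12.2 min^-1


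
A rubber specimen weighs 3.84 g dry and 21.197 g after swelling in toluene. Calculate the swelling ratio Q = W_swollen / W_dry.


Q = W_swollen / W_dry
Q = 21.197 / 3.84
Q = 5.52

Q = 5.52


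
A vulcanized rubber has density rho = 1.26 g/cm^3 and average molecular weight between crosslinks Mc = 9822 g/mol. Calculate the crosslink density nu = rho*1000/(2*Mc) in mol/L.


nu = rho * 1000 / (2 * Mc)
nu = 1.26 * 1000 / (2 * 9822)
nu = 1260.0 / 19644
nu = 0.0641 mol/L

0.0641 mol/L


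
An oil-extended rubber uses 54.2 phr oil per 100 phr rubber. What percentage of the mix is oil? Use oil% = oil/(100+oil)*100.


Oil % = oil / (100 + oil) * 100
= 54.2 / (100 + 54.2) * 100
= 54.2 / 154.2 * 100
= 35.15%

35.15%


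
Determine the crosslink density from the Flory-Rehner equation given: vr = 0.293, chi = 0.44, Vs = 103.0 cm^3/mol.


ln(1 - vr) = ln(1 - 0.293) = -0.3467
Numerator = -((-0.3467) + 0.293 + 0.44 * 0.293^2) = 0.0160
Denominator = 103.0 * (0.293^(1/3) - 0.293/2) = 53.3216
nu = 0.0160 / 53.3216 = 2.9915e-04 mol/cm^3

2.9915e-04 mol/cm^3


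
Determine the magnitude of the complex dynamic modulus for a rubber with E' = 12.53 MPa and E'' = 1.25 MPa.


|E*| = sqrt(E'^2 + E''^2)
= sqrt(12.53^2 + 1.25^2)
= sqrt(157.0009 + 1.5625)
= 12.592 MPa

12.592 MPa


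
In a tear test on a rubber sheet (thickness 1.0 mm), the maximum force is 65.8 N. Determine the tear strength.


Tear strength = force / thickness
= 65.8 / 1.0
= 65.8 N/mm

65.8 N/mm


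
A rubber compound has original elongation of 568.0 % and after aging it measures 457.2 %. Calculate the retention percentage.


Retention = aged / original * 100
= 457.2 / 568.0 * 100
= 80.5%

80.5%


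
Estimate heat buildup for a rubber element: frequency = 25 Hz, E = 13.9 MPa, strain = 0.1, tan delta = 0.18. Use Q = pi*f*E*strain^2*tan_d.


Q = pi * f * E * strain^2 * tan_d
= pi * 25 * 13.9 * 0.1^2 * 0.18
= pi * 25 * 13.9 * 0.0100 * 0.18
= 1.9651

Q = 1.9651


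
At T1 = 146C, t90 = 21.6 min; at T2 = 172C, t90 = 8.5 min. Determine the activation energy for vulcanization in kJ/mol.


T1 = 419.15 K, T2 = 445.15 K
1/T1 - 1/T2 = 1.3935e-04
ln(t1/t2) = ln(21.6/8.5) = 0.9326
Ea = 8.314 * 0.9326 / 1.3935e-04 = 55644.2861 J/mol
Ea = 55.64 kJ/mol

55.64 kJ/mol


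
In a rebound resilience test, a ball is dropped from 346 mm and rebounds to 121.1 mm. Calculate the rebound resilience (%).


Resilience = h_rebound / h_drop * 100
= 121.1 / 346 * 100
= 35.0%

35.0%


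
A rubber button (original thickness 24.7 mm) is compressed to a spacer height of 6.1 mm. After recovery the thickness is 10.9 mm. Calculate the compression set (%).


CS = (t0 - recovered) / (t0 - ts) * 100
= (24.7 - 10.9) / (24.7 - 6.1) * 100
= 13.8 / 18.6 * 100
= 74.2%

74.2%


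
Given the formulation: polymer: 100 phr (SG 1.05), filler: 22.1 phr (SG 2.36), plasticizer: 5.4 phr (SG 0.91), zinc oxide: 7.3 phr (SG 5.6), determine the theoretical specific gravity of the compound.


Sum of weights = 134.8
Volume contributions:
  polymer: 100/1.05 = 95.2381
  filler: 22.1/2.36 = 9.3644
  plasticizer: 5.4/0.91 = 5.9341
  zinc oxide: 7.3/5.6 = 1.3036
Sum of volumes = 111.8401
SG = 134.8 / 111.8401 = 1.205

SG = 1.205


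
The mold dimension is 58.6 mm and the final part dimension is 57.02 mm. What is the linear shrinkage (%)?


Shrinkage = (mold - part) / mold * 100
= (58.6 - 57.02) / 58.6 * 100
= 1.58 / 58.6 * 100
= 2.7%

2.7%


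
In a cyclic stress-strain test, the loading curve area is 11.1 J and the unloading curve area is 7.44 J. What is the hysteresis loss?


Hysteresis loss = loading - unloading
= 11.1 - 7.44
= 3.66 J

3.66 J


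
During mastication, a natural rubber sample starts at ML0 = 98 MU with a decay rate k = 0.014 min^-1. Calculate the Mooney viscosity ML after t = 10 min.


ML = ML0 * exp(-k * t)
ML = 98 * exp(-0.014 * 10)
ML = 98 * 0.8694
ML = 85.2 MU

85.2 MU


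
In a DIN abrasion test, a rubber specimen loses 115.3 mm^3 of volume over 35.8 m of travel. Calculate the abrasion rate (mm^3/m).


Rate = volume_loss / distance
= 115.3 / 35.8
= 3.221 mm^3/m

3.221 mm^3/m


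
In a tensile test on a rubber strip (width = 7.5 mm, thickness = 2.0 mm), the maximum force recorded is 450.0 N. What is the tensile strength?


Area = width * thickness = 7.5 * 2.0 = 15.0 mm^2
TS = force / area = 450.0 / 15.0 = 30.0 MPa

30.0 MPa


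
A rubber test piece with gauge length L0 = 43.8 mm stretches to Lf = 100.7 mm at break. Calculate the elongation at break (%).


Elongation = (Lf - L0) / L0 * 100
= (100.7 - 43.8) / 43.8 * 100
= 56.9 / 43.8 * 100
= 129.9%

129.9%


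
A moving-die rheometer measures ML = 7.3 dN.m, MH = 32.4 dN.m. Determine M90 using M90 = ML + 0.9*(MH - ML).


M90 = ML + 0.9 * (MH - ML)
M90 = 7.3 + 0.9 * (32.4 - 7.3)
M90 = 7.3 + 0.9 * 25.1
M90 = 29.89 dN.m

29.89 dN.m


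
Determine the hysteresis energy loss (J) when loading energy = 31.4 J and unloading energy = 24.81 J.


Hysteresis loss = loading - unloading
= 31.4 - 24.81
= 6.59 J

6.59 J


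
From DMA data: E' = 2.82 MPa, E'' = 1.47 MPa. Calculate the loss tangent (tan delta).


tan delta = E'' / E'
= 1.47 / 2.82
= 0.5213

tan delta = 0.5213


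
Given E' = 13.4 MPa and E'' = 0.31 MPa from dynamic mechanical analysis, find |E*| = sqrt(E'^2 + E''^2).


|E*| = sqrt(E'^2 + E''^2)
= sqrt(13.4^2 + 0.31^2)
= sqrt(179.5600 + 0.0961)
= 13.404 MPa

13.404 MPa


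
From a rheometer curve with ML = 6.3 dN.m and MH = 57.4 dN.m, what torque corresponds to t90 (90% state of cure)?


M90 = ML + 0.9 * (MH - ML)
M90 = 6.3 + 0.9 * (57.4 - 6.3)
M90 = 6.3 + 0.9 * 51.1
M90 = 52.29 dN.m

52.29 dN.m


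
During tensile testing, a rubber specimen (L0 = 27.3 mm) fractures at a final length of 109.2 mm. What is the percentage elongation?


Elongation = (Lf - L0) / L0 * 100
= (109.2 - 27.3) / 27.3 * 100
= 81.9 / 27.3 * 100
= 300.0%

300.0%


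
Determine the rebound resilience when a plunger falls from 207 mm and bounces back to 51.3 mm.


Resilience = h_rebound / h_drop * 100
= 51.3 / 207 * 100
= 24.8%

24.8%


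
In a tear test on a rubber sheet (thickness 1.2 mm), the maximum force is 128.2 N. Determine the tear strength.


Tear strength = force / thickness
= 128.2 / 1.2
= 106.83 N/mm

106.83 N/mm


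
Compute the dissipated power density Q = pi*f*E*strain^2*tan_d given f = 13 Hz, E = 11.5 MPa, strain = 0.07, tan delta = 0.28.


Q = pi * f * E * strain^2 * tan_d
= pi * 13 * 11.5 * 0.07^2 * 0.28
= pi * 13 * 11.5 * 0.0049 * 0.28
= 0.6444

Q = 0.6444


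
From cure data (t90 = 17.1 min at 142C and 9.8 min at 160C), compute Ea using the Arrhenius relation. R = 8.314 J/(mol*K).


T1 = 415.15 K, T2 = 433.15 K
1/T1 - 1/T2 = 1.0010e-04
ln(t1/t2) = ln(17.1/9.8) = 0.5567
Ea = 8.314 * 0.5567 / 1.0010e-04 = 46237.9997 J/mol
Ea = 46.24 kJ/mol

46.24 kJ/mol


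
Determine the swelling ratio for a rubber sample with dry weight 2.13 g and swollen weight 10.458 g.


Q = W_swollen / W_dry
Q = 10.458 / 2.13
Q = 4.91

Q = 4.91


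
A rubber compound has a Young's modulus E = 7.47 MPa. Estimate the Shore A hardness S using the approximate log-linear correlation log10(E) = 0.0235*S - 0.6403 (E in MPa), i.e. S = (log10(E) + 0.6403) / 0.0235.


log10(E) = 0.0235*S - 0.6403  =>  S = (log10(E) + 0.6403) / 0.0235
log10(7.47) = 0.873321
S = (0.873321 + 0.6403) / 0.0235 = 1.513621 / 0.0235
S = 64.4

Shore A = 64.4


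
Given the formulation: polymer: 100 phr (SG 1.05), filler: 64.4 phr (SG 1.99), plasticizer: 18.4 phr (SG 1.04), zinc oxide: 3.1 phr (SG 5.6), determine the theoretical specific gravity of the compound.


Sum of weights = 185.9
Volume contributions:
  polymer: 100/1.05 = 95.2381
  filler: 64.4/1.99 = 32.3618
  plasticizer: 18.4/1.04 = 17.6923
  zinc oxide: 3.1/5.6 = 0.5536
Sum of volumes = 145.8458
SG = 185.9 / 145.8458 = 1.275

SG = 1.275


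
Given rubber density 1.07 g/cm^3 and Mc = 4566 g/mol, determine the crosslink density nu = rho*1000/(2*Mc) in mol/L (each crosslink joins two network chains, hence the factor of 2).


nu = rho * 1000 / (2 * Mc)
nu = 1.07 * 1000 / (2 * 4566)
nu = 1070.0 / 9132
nu = 0.1172 mol/L

0.1172 mol/L


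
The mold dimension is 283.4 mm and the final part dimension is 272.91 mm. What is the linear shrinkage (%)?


Shrinkage = (mold - part) / mold * 100
= (283.4 - 272.91) / 283.4 * 100
= 10.49 / 283.4 * 100
= 3.7%

3.7%


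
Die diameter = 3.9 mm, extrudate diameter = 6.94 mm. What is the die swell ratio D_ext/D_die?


Die swell ratio = D_extrudate / D_die
= 6.94 / 3.9
= 1.779

Die swell = 1.779


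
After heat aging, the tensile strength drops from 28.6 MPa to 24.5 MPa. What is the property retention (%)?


Retention = aged / original * 100
= 24.5 / 28.6 * 100
= 85.7%

85.7%


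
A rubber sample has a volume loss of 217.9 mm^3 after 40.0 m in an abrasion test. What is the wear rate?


Rate = volume_loss / distance
= 217.9 / 40.0
= 5.447 mm^3/m

5.447 mm^3/m


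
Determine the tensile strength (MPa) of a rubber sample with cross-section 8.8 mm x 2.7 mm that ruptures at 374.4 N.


Area = width * thickness = 8.8 * 2.7 = 23.76 mm^2
TS = force / area = 374.4 / 23.76 = 15.76 MPa

15.76 MPa


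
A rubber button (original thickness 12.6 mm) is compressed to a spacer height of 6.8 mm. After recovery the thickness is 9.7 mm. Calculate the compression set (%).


CS = (t0 - recovered) / (t0 - ts) * 100
= (12.6 - 9.7) / (12.6 - 6.8) * 100
= 2.9 / 5.8 * 100
= 50.0%

50.0%


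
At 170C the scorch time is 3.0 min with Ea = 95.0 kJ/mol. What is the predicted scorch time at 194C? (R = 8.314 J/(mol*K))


Convert temperatures: T1 = 170 + 273.15 = 443.15 K, T2 = 194 + 273.15 = 467.15 K
ts2_new = 3.0 * exp(95000 / 8.314 * (1/467.15 - 1/443.15))
1/T2 - 1/T1 = -1.1593e-04
ts2_new = 0.8 min

0.8 min


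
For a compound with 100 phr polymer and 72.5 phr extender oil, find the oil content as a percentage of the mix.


Oil % = oil / (100 + oil) * 100
= 72.5 / (100 + 72.5) * 100
= 72.5 / 172.5 * 100
= 42.03%

42.03%


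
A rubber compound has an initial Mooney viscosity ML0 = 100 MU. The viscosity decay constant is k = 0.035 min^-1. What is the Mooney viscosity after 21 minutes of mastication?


ML = ML0 * exp(-k * t)
ML = 100 * exp(-0.035 * 21)
ML = 100 * 0.4795
ML = 47.95 MU

47.95 MU


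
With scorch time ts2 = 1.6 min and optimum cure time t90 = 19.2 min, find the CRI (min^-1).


CRI = 100 / (t90 - ts2)
= 100 / (19.2 - 1.6)
= 100 / 17.6
= 5.68 min^-1

5.68 min^-1


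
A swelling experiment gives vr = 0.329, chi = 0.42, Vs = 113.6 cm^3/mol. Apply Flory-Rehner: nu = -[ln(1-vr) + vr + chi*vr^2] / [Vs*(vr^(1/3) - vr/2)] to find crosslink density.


ln(1 - vr) = ln(1 - 0.329) = -0.3990
Numerator = -((-0.3990) + 0.329 + 0.42 * 0.329^2) = 0.0245
Denominator = 113.6 * (0.329^(1/3) - 0.329/2) = 59.7358
nu = 0.0245 / 59.7358 = 4.1056e-04 mol/cm^3

4.1056e-04 mol/cm^3


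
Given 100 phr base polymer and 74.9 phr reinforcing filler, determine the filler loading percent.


Filler % = filler / (rubber + filler) * 100
= 74.9 / (100 + 74.9) * 100
= 74.9 / 174.9 * 100
= 42.82%

42.82%


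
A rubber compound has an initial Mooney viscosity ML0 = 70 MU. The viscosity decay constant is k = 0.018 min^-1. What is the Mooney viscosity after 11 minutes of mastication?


ML = ML0 * exp(-k * t)
ML = 70 * exp(-0.018 * 11)
ML = 70 * 0.8204
ML = 57.43 MU

57.43 MU


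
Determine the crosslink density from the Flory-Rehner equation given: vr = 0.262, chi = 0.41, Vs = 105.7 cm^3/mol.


ln(1 - vr) = ln(1 - 0.262) = -0.3038
Numerator = -((-0.3038) + 0.262 + 0.41 * 0.262^2) = 0.0137
Denominator = 105.7 * (0.262^(1/3) - 0.262/2) = 53.7889
nu = 0.0137 / 53.7889 = 2.5409e-04 mol/cm^3

2.5409e-04 mol/cm^3


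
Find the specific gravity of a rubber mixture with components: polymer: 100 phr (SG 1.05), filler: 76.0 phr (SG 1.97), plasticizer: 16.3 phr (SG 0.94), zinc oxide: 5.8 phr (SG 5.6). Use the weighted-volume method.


Sum of weights = 198.1
Volume contributions:
  polymer: 100/1.05 = 95.2381
  filler: 76.0/1.97 = 38.5787
  plasticizer: 16.3/0.94 = 17.3404
  zinc oxide: 5.8/5.6 = 1.0357
Sum of volumes = 152.1929
SG = 198.1 / 152.1929 = 1.302

SG = 1.302


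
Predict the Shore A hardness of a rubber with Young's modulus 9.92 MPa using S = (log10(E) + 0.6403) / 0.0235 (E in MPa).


log10(E) = 0.0235*S - 0.6403  =>  S = (log10(E) + 0.6403) / 0.0235
log10(9.92) = 0.996512
S = (0.996512 + 0.6403) / 0.0235 = 1.636812 / 0.0235
S = 69.7

Shore A = 69.7


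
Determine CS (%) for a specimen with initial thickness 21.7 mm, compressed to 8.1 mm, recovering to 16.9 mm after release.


CS = (t0 - recovered) / (t0 - ts) * 100
= (21.7 - 16.9) / (21.7 - 8.1) * 100
= 4.8 / 13.6 * 100
= 35.3%

35.3%


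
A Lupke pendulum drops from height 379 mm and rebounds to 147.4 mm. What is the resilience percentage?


Resilience = h_rebound / h_drop * 100
= 147.4 / 379 * 100
= 38.9%

38.9%


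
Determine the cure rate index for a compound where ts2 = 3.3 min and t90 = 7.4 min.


CRI = 100 / (t90 - ts2)
= 100 / (7.4 - 3.3)
= 100 / 4.1
= 24.39 min^-1

24.39 min^-1


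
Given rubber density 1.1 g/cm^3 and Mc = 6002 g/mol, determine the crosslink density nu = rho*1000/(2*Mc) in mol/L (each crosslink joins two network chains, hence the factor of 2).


nu = rho * 1000 / (2 * Mc)
nu = 1.1 * 1000 / (2 * 6002)
nu = 1100.0 / 12004
nu = 0.0916 mol/L

0.0916 mol/L


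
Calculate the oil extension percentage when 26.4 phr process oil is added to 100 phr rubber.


Oil % = oil / (100 + oil) * 100
= 26.4 / (100 + 26.4) * 100
= 26.4 / 126.4 * 100
= 20.89%

20.89%


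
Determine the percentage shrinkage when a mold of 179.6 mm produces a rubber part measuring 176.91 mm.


Shrinkage = (mold - part) / mold * 100
= (179.6 - 176.91) / 179.6 * 100
= 2.69 / 179.6 * 100
= 1.5%

1.5%


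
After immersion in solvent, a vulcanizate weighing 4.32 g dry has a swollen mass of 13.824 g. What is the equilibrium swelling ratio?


Q = W_swollen / W_dry
Q = 13.824 / 4.32
Q = 3.2

Q = 3.2


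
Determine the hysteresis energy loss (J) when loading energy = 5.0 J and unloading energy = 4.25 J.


Hysteresis loss = loading - unloading
= 5.0 - 4.25
= 0.75 J

0.75 J


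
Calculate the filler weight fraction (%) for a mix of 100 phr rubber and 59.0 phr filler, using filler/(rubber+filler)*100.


Filler % = filler / (rubber + filler) * 100
= 59.0 / (100 + 59.0) * 100
= 59.0 / 159.0 * 100
= 37.11%

37.11%


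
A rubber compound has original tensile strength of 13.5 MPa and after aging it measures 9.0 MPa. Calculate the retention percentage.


Retention = aged / original * 100
= 9.0 / 13.5 * 100
= 66.7%

66.7%


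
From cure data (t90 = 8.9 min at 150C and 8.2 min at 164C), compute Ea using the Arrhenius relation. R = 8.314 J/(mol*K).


T1 = 423.15 K, T2 = 437.15 K
1/T1 - 1/T2 = 7.5684e-05
ln(t1/t2) = ln(8.9/8.2) = 0.0819
Ea = 8.314 * 0.0819 / 7.5684e-05 = 8998.7358 J/mol
Ea = 9.0 kJ/mol

9.0 kJ/mol


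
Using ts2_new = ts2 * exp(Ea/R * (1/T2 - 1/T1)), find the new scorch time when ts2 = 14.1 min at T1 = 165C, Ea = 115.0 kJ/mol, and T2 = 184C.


Convert temperatures: T1 = 165 + 273.15 = 438.15 K, T2 = 184 + 273.15 = 457.15 K
ts2_new = 14.1 * exp(115000 / 8.314 * (1/457.15 - 1/438.15))
1/T2 - 1/T1 = -9.4858e-05
ts2_new = 3.8 min

3.8 min


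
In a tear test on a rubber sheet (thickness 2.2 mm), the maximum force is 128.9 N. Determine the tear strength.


Tear strength = force / thickness
= 128.9 / 2.2
= 58.59 N/mm

58.59 N/mm


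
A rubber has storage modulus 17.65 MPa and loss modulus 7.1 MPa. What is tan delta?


tan delta = E'' / E'
= 7.1 / 17.65
= 0.4023

tan delta = 0.4023


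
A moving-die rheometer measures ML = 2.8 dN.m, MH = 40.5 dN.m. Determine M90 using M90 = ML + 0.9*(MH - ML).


M90 = ML + 0.9 * (MH - ML)
M90 = 2.8 + 0.9 * (40.5 - 2.8)
M90 = 2.8 + 0.9 * 37.7
M90 = 36.73 dN.m

36.73 dN.m


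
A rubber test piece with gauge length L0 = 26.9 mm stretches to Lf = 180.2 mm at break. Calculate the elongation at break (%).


Elongation = (Lf - L0) / L0 * 100
= (180.2 - 26.9) / 26.9 * 100
= 153.3 / 26.9 * 100
= 569.9%

569.9%


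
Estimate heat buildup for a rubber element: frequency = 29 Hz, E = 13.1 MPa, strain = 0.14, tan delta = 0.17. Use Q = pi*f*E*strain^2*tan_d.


Q = pi * f * E * strain^2 * tan_d
= pi * 29 * 13.1 * 0.14^2 * 0.17
= pi * 29 * 13.1 * 0.0196 * 0.17
= 3.9767

Q = 3.9767


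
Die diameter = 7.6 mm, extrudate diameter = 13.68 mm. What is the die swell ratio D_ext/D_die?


Die swell ratio = D_extrudate / D_die
= 13.68 / 7.6
= 1.8

Die swell = 1.8


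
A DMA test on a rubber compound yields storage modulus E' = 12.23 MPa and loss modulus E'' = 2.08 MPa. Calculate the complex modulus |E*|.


|E*| = sqrt(E'^2 + E''^2)
= sqrt(12.23^2 + 2.08^2)
= sqrt(149.5729 + 4.3264)
= 12.406 MPa

12.406 MPa


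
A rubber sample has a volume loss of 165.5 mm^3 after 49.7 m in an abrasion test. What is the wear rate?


Rate = volume_loss / distance
= 165.5 / 49.7
= 3.33 mm^3/m

3.33 mm^3/m


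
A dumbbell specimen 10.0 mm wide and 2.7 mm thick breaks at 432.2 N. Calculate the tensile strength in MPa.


Area = width * thickness = 10.0 * 2.7 = 27.0 mm^2
TS = force / area = 432.2 / 27.0 = 16.01 MPa

16.01 MPa


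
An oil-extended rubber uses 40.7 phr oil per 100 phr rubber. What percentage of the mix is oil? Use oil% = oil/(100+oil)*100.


Oil % = oil / (100 + oil) * 100
= 40.7 / (100 + 40.7) * 100
= 40.7 / 140.7 * 100
= 28.93%

28.93%


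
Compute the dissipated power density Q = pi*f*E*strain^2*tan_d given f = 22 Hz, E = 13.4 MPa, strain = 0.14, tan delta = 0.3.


Q = pi * f * E * strain^2 * tan_d
= pi * 22 * 13.4 * 0.14^2 * 0.3
= pi * 22 * 13.4 * 0.0196 * 0.3
= 5.4457

Q = 5.4457


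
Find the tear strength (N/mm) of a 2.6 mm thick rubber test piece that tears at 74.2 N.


Tear strength = force / thickness
= 74.2 / 2.6
= 28.54 N/mm

28.54 N/mm


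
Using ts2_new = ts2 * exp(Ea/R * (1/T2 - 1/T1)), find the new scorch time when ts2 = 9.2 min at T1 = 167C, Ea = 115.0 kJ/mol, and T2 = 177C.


Convert temperatures: T1 = 167 + 273.15 = 440.15 K, T2 = 177 + 273.15 = 450.15 K
ts2_new = 9.2 * exp(115000 / 8.314 * (1/450.15 - 1/440.15))
1/T2 - 1/T1 = -5.0471e-05
ts2_new = 4.58 min

4.58 min


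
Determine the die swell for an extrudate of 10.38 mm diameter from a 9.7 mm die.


Die swell ratio = D_extrudate / D_die
= 10.38 / 9.7
= 1.07

Die swell = 1.07


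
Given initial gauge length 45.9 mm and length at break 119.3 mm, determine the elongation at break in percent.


Elongation = (Lf - L0) / L0 * 100
= (119.3 - 45.9) / 45.9 * 100
= 73.4 / 45.9 * 100
= 159.9%

159.9%


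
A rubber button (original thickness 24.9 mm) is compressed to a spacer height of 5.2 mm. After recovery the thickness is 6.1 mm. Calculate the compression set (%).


CS = (t0 - recovered) / (t0 - ts) * 100
= (24.9 - 6.1) / (24.9 - 5.2) * 100
= 18.8 / 19.7 * 100
= 95.4%

95.4%


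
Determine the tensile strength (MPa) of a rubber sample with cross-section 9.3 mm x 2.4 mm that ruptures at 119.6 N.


Area = width * thickness = 9.3 * 2.4 = 22.32 mm^2
TS = force / area = 119.6 / 22.32 = 5.36 MPa

5.36 MPa


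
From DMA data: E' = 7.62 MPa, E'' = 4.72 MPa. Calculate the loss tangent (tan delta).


tan delta = E'' / E'
= 4.72 / 7.62
= 0.6194

tan delta = 0.6194


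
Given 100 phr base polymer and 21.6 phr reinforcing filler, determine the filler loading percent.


Filler % = filler / (rubber + filler) * 100
= 21.6 / (100 + 21.6) * 100
= 21.6 / 121.6 * 100
= 17.76%

17.76%


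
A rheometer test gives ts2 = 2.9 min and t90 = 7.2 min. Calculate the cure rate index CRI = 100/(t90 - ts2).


CRI = 100 / (t90 - ts2)
= 100 / (7.2 - 2.9)
= 100 / 4.3
= 23.26 min^-1

23.26 min^-1


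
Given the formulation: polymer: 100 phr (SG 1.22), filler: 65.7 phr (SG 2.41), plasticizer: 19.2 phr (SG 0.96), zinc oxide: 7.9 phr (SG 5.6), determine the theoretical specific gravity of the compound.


Sum of weights = 192.8
Volume contributions:
  polymer: 100/1.22 = 81.9672
  filler: 65.7/2.41 = 27.2614
  plasticizer: 19.2/0.96 = 20.0000
  zinc oxide: 7.9/5.6 = 1.4107
Sum of volumes = 130.6393
SG = 192.8 / 130.6393 = 1.476

SG = 1.476


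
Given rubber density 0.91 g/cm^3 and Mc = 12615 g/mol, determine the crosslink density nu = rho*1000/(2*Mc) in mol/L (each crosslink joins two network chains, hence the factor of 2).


nu = rho * 1000 / (2 * Mc)
nu = 0.91 * 1000 / (2 * 12615)
nu = 910.0 / 25230
nu = 0.0361 mol/L

0.0361 mol/L


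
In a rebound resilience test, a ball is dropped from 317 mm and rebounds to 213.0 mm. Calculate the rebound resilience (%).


Resilience = h_rebound / h_drop * 100
= 213.0 / 317 * 100
= 67.2%

67.2%


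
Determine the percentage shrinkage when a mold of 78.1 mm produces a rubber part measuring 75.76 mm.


Shrinkage = (mold - part) / mold * 100
= (78.1 - 75.76) / 78.1 * 100
= 2.34 / 78.1 * 100
= 3.0%

3.0%


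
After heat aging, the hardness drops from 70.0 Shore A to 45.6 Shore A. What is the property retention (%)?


Retention = aged / original * 100
= 45.6 / 70.0 * 100
= 65.1%

65.1%


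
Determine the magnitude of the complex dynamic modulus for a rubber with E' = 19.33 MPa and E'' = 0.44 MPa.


|E*| = sqrt(E'^2 + E''^2)
= sqrt(19.33^2 + 0.44^2)
= sqrt(373.6489 + 0.1936)
= 19.335 MPa

19.335 MPa


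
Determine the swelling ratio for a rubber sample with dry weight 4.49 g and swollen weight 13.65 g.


Q = W_swollen / W_dry
Q = 13.65 / 4.49
Q = 3.04

Q = 3.04


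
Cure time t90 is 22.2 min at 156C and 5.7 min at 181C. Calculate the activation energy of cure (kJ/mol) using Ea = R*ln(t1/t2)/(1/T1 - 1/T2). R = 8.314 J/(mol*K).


T1 = 429.15 K, T2 = 454.15 K
1/T1 - 1/T2 = 1.2827e-04
ln(t1/t2) = ln(22.2/5.7) = 1.3596
Ea = 8.314 * 1.3596 / 1.2827e-04 = 88124.7594 J/mol
Ea = 88.12 kJ/mol

88.12 kJ/mol
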